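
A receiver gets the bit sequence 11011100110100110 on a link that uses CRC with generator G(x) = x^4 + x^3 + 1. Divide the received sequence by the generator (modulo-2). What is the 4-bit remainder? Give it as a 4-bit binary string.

Modulo-2 division of 11011100110100110 by 11001:
  pos 0: 11011 XOR 11001 = 00010
  pos 3: 10100 XOR 11001 = 01101
  pos 4: 11011 XOR 11001 = 00010
  pos 7: 10101 XOR 11001 = 01100
  pos 8: 11000 XOR 11001 = 00001
  pos 12: 10110 XOR 11001 = 01111
Remainder = 1111 (nonzero — an error is detected).

1111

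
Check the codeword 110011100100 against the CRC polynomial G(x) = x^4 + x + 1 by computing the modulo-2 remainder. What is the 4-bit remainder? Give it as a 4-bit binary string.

Modulo-2 division of 110011100100 by 10011:
  pos 0: 11001 XOR 10011 = 01010
  pos 1: 10101 XOR 10011 = 00110
  pos 3: 11010 XOR 10011 = 01001
  pos 4: 10010 XOR 10011 = 00001
Remainder = 1100 (nonzero — an error is detected).

1100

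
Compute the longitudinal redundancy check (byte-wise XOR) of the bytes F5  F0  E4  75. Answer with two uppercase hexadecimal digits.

XOR the bytes together:
  start with 0xF5
  0xF5 ⊕ 0xF0 = 0x05
  0x05 ⊕ 0xE4 = 0xE1
  0xE1 ⊕ 0x75 = 0x94

94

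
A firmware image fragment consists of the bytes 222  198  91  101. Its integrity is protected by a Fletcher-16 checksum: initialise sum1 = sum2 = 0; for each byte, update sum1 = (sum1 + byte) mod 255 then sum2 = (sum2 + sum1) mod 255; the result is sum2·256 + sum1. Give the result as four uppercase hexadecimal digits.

EB66

Running sums (mod 255):
  after byte 0 (222): sum1=222, sum2=222
  after byte 1 (198): sum1=165, sum2=132
  after byte 2 (91): sum1=1, sum2=133
  after byte 3 (101): sum1=102, sum2=235
Checksum = sum2·256 + sum1 = 235·256 + 102 = 60262 = 0xEB66.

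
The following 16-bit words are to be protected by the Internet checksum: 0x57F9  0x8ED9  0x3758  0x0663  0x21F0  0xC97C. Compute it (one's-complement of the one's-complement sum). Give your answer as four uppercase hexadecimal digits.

One's-complement addition (fold any carry out of bit 15 back into bit 0):
  0x57F9 + 0x8ED9 = 0x0E6D2
  0xE6D2 + 0x3758 = 0x11E2A → wrap carry → 0x1E2B
  0x1E2B + 0x0663 = 0x0248E
  0x248E + 0x21F0 = 0x0467E
  0x467E + 0xC97C = 0x10FFA → wrap carry → 0x0FFB
One's-complement sum = 0x0FFB.
Checksum = ~0x0FFB & 0xFFFF = 0xF004.

F004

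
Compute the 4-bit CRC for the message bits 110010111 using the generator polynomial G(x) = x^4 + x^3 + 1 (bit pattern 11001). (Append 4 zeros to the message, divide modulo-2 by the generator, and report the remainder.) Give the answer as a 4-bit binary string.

Append 4 zeros: 1100101110000. Divide by 11001 (XOR where the leading bit is 1):
  pos 0: 11001 XOR 11001 = 00000
  pos 6: 11100 XOR 11001 = 00101
  pos 8: 10100 XOR 11001 = 01101
Remainder (last 4 bits) = 1101. This is the CRC / FCS.

1101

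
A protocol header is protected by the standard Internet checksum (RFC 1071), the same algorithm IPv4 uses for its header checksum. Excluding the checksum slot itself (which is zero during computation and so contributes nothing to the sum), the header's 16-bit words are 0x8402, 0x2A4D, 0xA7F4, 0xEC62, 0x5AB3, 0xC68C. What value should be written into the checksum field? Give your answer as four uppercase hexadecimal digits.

9C18

One's-complement addition (fold any carry out of bit 15 back into bit 0):
  0x8402 + 0x2A4D = 0x0AE4F
  0xAE4F + 0xA7F4 = 0x15643 → wrap carry → 0x5644
  0x5644 + 0xEC62 = 0x142A6 → wrap carry → 0x42A7
  0x42A7 + 0x5AB3 = 0x09D5A
  0x9D5A + 0xC68C = 0x163E6 → wrap carry → 0x63E7
One's-complement sum = 0x63E7.
Checksum = ~0x63E7 & 0xFFFF = 0x9C18.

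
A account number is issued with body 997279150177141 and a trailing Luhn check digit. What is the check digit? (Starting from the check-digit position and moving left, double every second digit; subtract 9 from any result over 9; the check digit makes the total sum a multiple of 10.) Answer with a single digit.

3

Partial digits right→left: 1 4 1 7 7 1 0 5 1 9 7 2 7 9 9
Double every second digit counting from the check-digit position (so the 1st, 3rd, 5th, ... of the partial from the right).
  doubled (with −9 where >9): 2 2 5 0 2 5 5 9 → sum 30
  kept as-is: 4 7 1 5 9 2 9 → sum 37
Total = 30 + 37 = 67.
Check digit = (10 − (67 mod 10)) mod 10 = 3.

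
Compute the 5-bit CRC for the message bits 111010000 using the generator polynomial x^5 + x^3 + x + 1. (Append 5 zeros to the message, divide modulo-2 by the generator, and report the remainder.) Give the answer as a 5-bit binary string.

Append 5 zeros: 11101000000000. Divide by 101011 (XOR where the leading bit is 1):
  pos 0: 111010 XOR 101011 = 010001
  pos 1: 100010 XOR 101011 = 001001
  pos 3: 100100 XOR 101011 = 001111
  pos 5: 111100 XOR 101011 = 010111
  pos 6: 101110 XOR 101011 = 000101
Remainder (last 5 bits) = 10100. This is the CRC / FCS.

10100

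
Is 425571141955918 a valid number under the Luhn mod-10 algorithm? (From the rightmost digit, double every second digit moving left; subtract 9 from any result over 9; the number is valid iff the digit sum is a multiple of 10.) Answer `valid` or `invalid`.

invalid

From the right, keep odd positions and double even positions (subtract 9 from any doubled value over 9):
  doubled (positions 2,4,...): 2 1 9 8 2 1 4 → sum 27
  kept (positions 1,3,...): 8 9 5 1 1 7 5 4 → sum 40
Total = 67.
67 mod 10 = 7, so the number is invalid.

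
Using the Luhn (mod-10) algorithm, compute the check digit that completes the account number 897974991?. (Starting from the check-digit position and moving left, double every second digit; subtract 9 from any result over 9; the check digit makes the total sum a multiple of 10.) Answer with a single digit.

Partial digits right→left: 1 9 9 4 7 9 7 9 8
Double every second digit counting from the check-digit position (so the 1st, 3rd, 5th, ... of the partial from the right).
  doubled (with −9 where >9): 2 9 5 5 7 → sum 28
  kept as-is: 9 4 9 9 → sum 31
Total = 28 + 31 = 59.
Check digit = (10 − (59 mod 10)) mod 10 = 1.

1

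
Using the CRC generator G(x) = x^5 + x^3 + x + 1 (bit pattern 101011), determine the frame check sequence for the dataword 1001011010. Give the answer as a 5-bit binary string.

11100

Append 5 zeros: 100101101000000. Divide by 101011 (XOR where the leading bit is 1):
  pos 0: 100101 XOR 101011 = 001110
  pos 2: 111010 XOR 101011 = 010001
  pos 3: 100011 XOR 101011 = 001000
  pos 5: 100000 XOR 101011 = 001011
  pos 7: 101100 XOR 101011 = 000111
Remainder (last 5 bits) = 11100. This is the CRC / FCS.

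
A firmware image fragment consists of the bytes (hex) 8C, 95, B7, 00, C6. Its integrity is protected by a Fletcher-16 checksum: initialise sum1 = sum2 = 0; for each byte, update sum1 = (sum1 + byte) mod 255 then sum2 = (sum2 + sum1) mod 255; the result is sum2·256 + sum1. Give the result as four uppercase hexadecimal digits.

Running sums (mod 255):
  after byte 0 (8C): sum1=140, sum2=140
  after byte 1 (95): sum1=34, sum2=174
  after byte 2 (B7): sum1=217, sum2=136
  after byte 3 (00): sum1=217, sum2=98
  after byte 4 (C6): sum1=160, sum2=3
Checksum = sum2·256 + sum1 = 3·256 + 160 = 928 = 0x03A0.

03A0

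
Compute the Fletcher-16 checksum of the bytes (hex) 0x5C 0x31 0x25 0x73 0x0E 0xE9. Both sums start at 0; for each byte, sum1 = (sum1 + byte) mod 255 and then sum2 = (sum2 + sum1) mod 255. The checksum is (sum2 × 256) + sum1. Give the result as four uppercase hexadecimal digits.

Running sums (mod 255):
  after byte 0 (0x5C): sum1=92, sum2=92
  after byte 1 (0x31): sum1=141, sum2=233
  after byte 2 (0x25): sum1=178, sum2=156
  after byte 3 (0x73): sum1=38, sum2=194
  after byte 4 (0x0E): sum1=52, sum2=246
  after byte 5 (0xE9): sum1=30, sum2=21
Checksum = sum2·256 + sum1 = 21·256 + 30 = 5406 = 0x151E.

151E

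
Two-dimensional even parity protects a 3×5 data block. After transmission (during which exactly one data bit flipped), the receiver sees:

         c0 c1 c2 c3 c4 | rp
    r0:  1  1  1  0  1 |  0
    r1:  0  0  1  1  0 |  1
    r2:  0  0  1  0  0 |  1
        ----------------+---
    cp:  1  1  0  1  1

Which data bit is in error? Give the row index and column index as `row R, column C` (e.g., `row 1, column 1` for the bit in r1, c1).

Recompute each row's even parity and compare to rp:
  r0: data parity 0, sent rp 0 → ok
  r1: data parity 0, sent rp 1 → mismatch
  r2: data parity 1, sent rp 1 → ok
Recompute each column's even parity and compare to cp:
  c0: data parity 1, sent cp 1 → ok
  c1: data parity 1, sent cp 1 → ok
  c2: data parity 1, sent cp 0 → mismatch
  c3: data parity 1, sent cp 1 → ok
  c4: data parity 1, sent cp 1 → ok
Exactly one row (r1) and one column (c2) fail → the flipped bit is at their intersection.

row 1, column 2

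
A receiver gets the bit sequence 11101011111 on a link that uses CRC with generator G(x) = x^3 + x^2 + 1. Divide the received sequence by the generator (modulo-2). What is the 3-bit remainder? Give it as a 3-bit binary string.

Modulo-2 division of 11101011111 by 1101:
  pos 0: 1110 XOR 1101 = 0011
  pos 2: 1110 XOR 1101 = 0011
  pos 4: 1111 XOR 1101 = 0010
  pos 6: 1011 XOR 1101 = 0110
  pos 7: 1101 XOR 1101 = 0000
Remainder = 000 (zero — the frame passes the CRC check).

000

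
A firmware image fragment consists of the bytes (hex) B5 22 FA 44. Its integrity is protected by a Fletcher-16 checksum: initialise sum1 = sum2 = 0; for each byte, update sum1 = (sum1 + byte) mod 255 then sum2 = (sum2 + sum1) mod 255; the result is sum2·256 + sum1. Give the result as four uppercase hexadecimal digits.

Running sums (mod 255):
  after byte 0 (B5): sum1=181, sum2=181
  after byte 1 (22): sum1=215, sum2=141
  after byte 2 (FA): sum1=210, sum2=96
  after byte 3 (44): sum1=23, sum2=119
Checksum = sum2·256 + sum1 = 119·256 + 23 = 30487 = 0x7717.

7717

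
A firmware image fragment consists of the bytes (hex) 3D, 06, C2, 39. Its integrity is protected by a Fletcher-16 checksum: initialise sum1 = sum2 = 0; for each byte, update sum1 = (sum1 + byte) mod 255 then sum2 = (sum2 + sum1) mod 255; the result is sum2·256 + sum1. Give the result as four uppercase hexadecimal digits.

Running sums (mod 255):
  after byte 0 (3D): sum1=61, sum2=61
  after byte 1 (06): sum1=67, sum2=128
  after byte 2 (C2): sum1=6, sum2=134
  after byte 3 (39): sum1=63, sum2=197
Checksum = sum2·256 + sum1 = 197·256 + 63 = 50495 = 0xC53F.

C53F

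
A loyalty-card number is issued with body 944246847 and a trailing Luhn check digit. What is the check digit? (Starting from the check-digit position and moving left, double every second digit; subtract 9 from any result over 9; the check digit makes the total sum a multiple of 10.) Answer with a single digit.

Partial digits right→left: 7 4 8 6 4 2 4 4 9
Double every second digit counting from the check-digit position (so the 1st, 3rd, 5th, ... of the partial from the right).
  doubled (with −9 where >9): 5 7 8 8 9 → sum 37
  kept as-is: 4 6 2 4 → sum 16
Total = 37 + 16 = 53.
Check digit = (10 − (53 mod 10)) mod 10 = 7.

7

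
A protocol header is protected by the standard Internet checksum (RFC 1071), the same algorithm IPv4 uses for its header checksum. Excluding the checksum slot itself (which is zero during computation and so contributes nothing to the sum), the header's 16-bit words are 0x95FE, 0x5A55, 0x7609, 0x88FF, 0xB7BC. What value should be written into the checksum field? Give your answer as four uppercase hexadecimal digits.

One's-complement addition (fold any carry out of bit 15 back into bit 0):
  0x95FE + 0x5A55 = 0x0F053
  0xF053 + 0x7609 = 0x1665C → wrap carry → 0x665D
  0x665D + 0x88FF = 0x0EF5C
  0xEF5C + 0xB7BC = 0x1A718 → wrap carry → 0xA719
One's-complement sum = 0xA719.
Checksum = ~0xA719 & 0xFFFF = 0x58E6.

58E6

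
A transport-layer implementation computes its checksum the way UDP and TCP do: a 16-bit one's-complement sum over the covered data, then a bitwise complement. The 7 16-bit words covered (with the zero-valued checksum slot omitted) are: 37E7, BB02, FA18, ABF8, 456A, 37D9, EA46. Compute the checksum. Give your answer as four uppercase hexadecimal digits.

One's-complement addition (fold any carry out of bit 15 back into bit 0):
  0x37E7 + 0xBB02 = 0x0F2E9
  0xF2E9 + 0xFA18 = 0x1ED01 → wrap carry → 0xED02
  0xED02 + 0xABF8 = 0x198FA → wrap carry → 0x98FB
  0x98FB + 0x456A = 0x0DE65
  0xDE65 + 0x37D9 = 0x1163E → wrap carry → 0x163F
  0x163F + 0xEA46 = 0x10085 → wrap carry → 0x0086
One's-complement sum = 0x0086.
Checksum = ~0x0086 & 0xFFFF = 0xFF79.

FF79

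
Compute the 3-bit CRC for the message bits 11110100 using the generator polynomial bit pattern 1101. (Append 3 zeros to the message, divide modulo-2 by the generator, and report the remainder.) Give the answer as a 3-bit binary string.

Append 3 zeros: 11110100000. Divide by 1101 (XOR where the leading bit is 1):
  pos 0: 1111 XOR 1101 = 0010
  pos 2: 1001 XOR 1101 = 0100
  pos 3: 1000 XOR 1101 = 0101
  pos 4: 1010 XOR 1101 = 0111
  pos 5: 1110 XOR 1101 = 0011
  pos 7: 1100 XOR 1101 = 0001
Remainder (last 3 bits) = 001. This is the CRC / FCS.

001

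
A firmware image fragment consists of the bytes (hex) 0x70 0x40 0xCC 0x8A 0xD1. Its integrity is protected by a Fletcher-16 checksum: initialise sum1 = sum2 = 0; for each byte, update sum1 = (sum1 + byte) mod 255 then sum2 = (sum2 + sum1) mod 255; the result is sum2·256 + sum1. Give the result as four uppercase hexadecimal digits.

80D9

Running sums (mod 255):
  after byte 0 (0x70): sum1=112, sum2=112
  after byte 1 (0x40): sum1=176, sum2=33
  after byte 2 (0xCC): sum1=125, sum2=158
  after byte 3 (0x8A): sum1=8, sum2=166
  after byte 4 (0xD1): sum1=217, sum2=128
Checksum = sum2·256 + sum1 = 128·256 + 217 = 32985 = 0x80D9.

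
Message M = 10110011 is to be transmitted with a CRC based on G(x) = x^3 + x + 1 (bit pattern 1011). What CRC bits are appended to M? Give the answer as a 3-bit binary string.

Append 3 zeros: 10110011000. Divide by 1011 (XOR where the leading bit is 1):
  pos 0: 1011 XOR 1011 = 0000
  pos 6: 1100 XOR 1011 = 0111
  pos 7: 1110 XOR 1011 = 0101
Remainder (last 3 bits) = 101. This is the CRC / FCS.

101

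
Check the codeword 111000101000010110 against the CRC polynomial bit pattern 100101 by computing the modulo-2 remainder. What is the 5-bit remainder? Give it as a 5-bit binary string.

Modulo-2 division of 111000101000010110 by 100101:
  pos 0: 111000 XOR 100101 = 011101
  pos 1: 111011 XOR 100101 = 011110
  pos 2: 111100 XOR 100101 = 011001
  pos 3: 110011 XOR 100101 = 010110
  pos 4: 101100 XOR 100101 = 001001
  pos 6: 100100 XOR 100101 = 000001
  pos 11: 101011 XOR 100101 = 001110
Remainder = 11100 (nonzero — an error is detected).

11100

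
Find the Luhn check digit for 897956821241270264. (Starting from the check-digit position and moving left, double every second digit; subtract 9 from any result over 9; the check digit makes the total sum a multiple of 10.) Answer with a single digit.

1

Partial digits right→left: 4 6 2 0 7 2 1 4 2 1 2 8 6 5 9 7 9 8
Double every second digit counting from the check-digit position (so the 1st, 3rd, 5th, ... of the partial from the right).
  doubled (with −9 where >9): 8 4 5 2 4 4 3 9 9 → sum 48
  kept as-is: 6 0 2 4 1 8 5 7 8 → sum 41
Total = 48 + 41 = 89.
Check digit = (10 − (89 mod 10)) mod 10 = 1.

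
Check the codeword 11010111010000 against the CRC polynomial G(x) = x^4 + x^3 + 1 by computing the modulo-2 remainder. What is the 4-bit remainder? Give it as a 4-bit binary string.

0000

Modulo-2 division of 11010111010000 by 11001:
  pos 0: 11010 XOR 11001 = 00011
  pos 3: 11111 XOR 11001 = 00110
  pos 5: 11001 XOR 11001 = 00000
Remainder = 0000 (zero — the frame passes the CRC check).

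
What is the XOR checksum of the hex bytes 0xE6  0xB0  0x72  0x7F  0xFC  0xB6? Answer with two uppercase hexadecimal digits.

11

XOR the bytes together:
  start with 0xE6
  0xE6 ⊕ 0xB0 = 0x56
  0x56 ⊕ 0x72 = 0x24
  0x24 ⊕ 0x7F = 0x5B
  0x5B ⊕ 0xFC = 0xA7
  0xA7 ⊕ 0xB6 = 0x11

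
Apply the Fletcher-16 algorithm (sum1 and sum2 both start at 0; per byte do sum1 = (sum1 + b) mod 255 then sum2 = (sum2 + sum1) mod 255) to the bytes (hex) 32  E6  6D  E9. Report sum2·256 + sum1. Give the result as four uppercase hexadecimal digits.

Running sums (mod 255):
  after byte 0 (32): sum1=50, sum2=50
  after byte 1 (E6): sum1=25, sum2=75
  after byte 2 (6D): sum1=134, sum2=209
  after byte 3 (E9): sum1=112, sum2=66
Checksum = sum2·256 + sum1 = 66·256 + 112 = 17008 = 0x4270.

4270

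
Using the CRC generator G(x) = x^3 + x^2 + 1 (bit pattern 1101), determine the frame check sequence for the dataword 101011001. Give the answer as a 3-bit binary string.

Append 3 zeros: 101011001000. Divide by 1101 (XOR where the leading bit is 1):
  pos 0: 1010 XOR 1101 = 0111
  pos 1: 1111 XOR 1101 = 0010
  pos 3: 1010 XOR 1101 = 0111
  pos 4: 1110 XOR 1101 = 0011
  pos 6: 1110 XOR 1101 = 0011
  pos 8: 1100 XOR 1101 = 0001
Remainder (last 3 bits) = 001. This is the CRC / FCS.

001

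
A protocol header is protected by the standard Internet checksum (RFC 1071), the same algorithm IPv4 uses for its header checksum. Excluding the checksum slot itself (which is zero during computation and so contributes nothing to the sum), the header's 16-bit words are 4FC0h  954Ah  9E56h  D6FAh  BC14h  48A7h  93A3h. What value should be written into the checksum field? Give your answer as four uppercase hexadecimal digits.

One's-complement addition (fold any carry out of bit 15 back into bit 0):
  0x4FC0 + 0x954A = 0x0E50A
  0xE50A + 0x9E56 = 0x18360 → wrap carry → 0x8361
  0x8361 + 0xD6FA = 0x15A5B → wrap carry → 0x5A5C
  0x5A5C + 0xBC14 = 0x11670 → wrap carry → 0x1671
  0x1671 + 0x48A7 = 0x05F18
  0x5F18 + 0x93A3 = 0x0F2BB
One's-complement sum = 0xF2BB.
Checksum = ~0xF2BB & 0xFFFF = 0x0D44.

0D44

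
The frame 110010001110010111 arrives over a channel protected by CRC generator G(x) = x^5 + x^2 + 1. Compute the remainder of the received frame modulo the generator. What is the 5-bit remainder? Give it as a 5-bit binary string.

00000

Modulo-2 division of 110010001110010111 by 100101:
  pos 0: 110010 XOR 100101 = 010111
  pos 1: 101110 XOR 100101 = 001011
  pos 3: 101101 XOR 100101 = 001000
  pos 5: 100011 XOR 100101 = 000110
  pos 8: 110001 XOR 100101 = 010100
  pos 9: 101000 XOR 100101 = 001101
  pos 11: 110111 XOR 100101 = 010010
  pos 12: 100101 XOR 100101 = 000000
Remainder = 00000 (zero — the frame passes the CRC check).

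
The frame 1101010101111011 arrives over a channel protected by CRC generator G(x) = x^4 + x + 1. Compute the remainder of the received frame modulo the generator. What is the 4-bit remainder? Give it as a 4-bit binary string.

0111

Modulo-2 division of 1101010101111011 by 10011:
  pos 0: 11010 XOR 10011 = 01001
  pos 1: 10011 XOR 10011 = 00000
  pos 7: 10111 XOR 10011 = 00100
  pos 9: 10010 XOR 10011 = 00001
Remainder = 0111 (nonzero — an error is detected).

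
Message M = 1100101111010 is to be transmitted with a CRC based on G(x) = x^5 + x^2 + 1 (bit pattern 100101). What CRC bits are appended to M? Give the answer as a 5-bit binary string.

11111

Append 5 zeros: 110010111101000000. Divide by 100101 (XOR where the leading bit is 1):
  pos 0: 110010 XOR 100101 = 010111
  pos 1: 101111 XOR 100101 = 001010
  pos 3: 101011 XOR 100101 = 001110
  pos 5: 111010 XOR 100101 = 011111
  pos 6: 111111 XOR 100101 = 011010
  pos 7: 110100 XOR 100101 = 010001
  pos 8: 100010 XOR 100101 = 000111
  pos 11: 111000 XOR 100101 = 011101
  pos 12: 111010 XOR 100101 = 011111
Remainder (last 5 bits) = 11111. This is the CRC / FCS.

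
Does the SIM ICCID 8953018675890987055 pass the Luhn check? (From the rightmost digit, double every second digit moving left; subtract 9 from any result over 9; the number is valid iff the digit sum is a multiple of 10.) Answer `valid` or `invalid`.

invalid

From the right, keep odd positions and double even positions (subtract 9 from any doubled value over 9):
  doubled (positions 2,4,...): 1 5 9 9 1 3 2 6 9 → sum 45
  kept (positions 1,3,...): 5 0 8 0 8 7 8 0 5 8 → sum 49
Total = 94.
94 mod 10 = 4, so the number is invalid.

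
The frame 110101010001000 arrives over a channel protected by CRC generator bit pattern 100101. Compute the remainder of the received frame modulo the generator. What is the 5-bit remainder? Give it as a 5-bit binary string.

00000

Modulo-2 division of 110101010001000 by 100101:
  pos 0: 110101 XOR 100101 = 010000
  pos 1: 100000 XOR 100101 = 000101
  pos 4: 101100 XOR 100101 = 001001
  pos 6: 100101 XOR 100101 = 000000
Remainder = 00000 (zero — the frame passes the CRC check).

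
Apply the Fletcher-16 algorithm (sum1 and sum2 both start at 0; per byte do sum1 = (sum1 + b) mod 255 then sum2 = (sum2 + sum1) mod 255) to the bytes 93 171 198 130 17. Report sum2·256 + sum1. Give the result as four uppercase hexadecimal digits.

EB63

Running sums (mod 255):
  after byte 0 (93): sum1=93, sum2=93
  after byte 1 (171): sum1=9, sum2=102
  after byte 2 (198): sum1=207, sum2=54
  after byte 3 (130): sum1=82, sum2=136
  after byte 4 (17): sum1=99, sum2=235
Checksum = sum2·256 + sum1 = 235·256 + 99 = 60259 = 0xEB63.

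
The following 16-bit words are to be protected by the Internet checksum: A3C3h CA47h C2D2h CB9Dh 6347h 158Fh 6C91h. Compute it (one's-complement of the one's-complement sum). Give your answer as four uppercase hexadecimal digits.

1E1C

One's-complement addition (fold any carry out of bit 15 back into bit 0):
  0xA3C3 + 0xCA47 = 0x16E0A → wrap carry → 0x6E0B
  0x6E0B + 0xC2D2 = 0x130DD → wrap carry → 0x30DE
  0x30DE + 0xCB9D = 0x0FC7B
  0xFC7B + 0x6347 = 0x15FC2 → wrap carry → 0x5FC3
  0x5FC3 + 0x158F = 0x07552
  0x7552 + 0x6C91 = 0x0E1E3
One's-complement sum = 0xE1E3.
Checksum = ~0xE1E3 & 0xFFFF = 0x1E1C.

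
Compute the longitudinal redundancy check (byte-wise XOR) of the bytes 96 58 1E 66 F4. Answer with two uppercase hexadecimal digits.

XOR the bytes together:
  start with 0x96
  0x96 ⊕ 0x58 = 0xCE
  0xCE ⊕ 0x1E = 0xD0
  0xD0 ⊕ 0x66 = 0xB6
  0xB6 ⊕ 0xF4 = 0x42

42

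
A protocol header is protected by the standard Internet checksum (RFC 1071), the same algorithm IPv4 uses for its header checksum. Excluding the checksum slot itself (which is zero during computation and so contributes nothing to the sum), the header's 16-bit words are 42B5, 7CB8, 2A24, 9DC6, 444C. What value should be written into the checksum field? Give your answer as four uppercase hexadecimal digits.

One's-complement addition (fold any carry out of bit 15 back into bit 0):
  0x42B5 + 0x7CB8 = 0x0BF6D
  0xBF6D + 0x2A24 = 0x0E991
  0xE991 + 0x9DC6 = 0x18757 → wrap carry → 0x8758
  0x8758 + 0x444C = 0x0CBA4
One's-complement sum = 0xCBA4.
Checksum = ~0xCBA4 & 0xFFFF = 0x345B.

345B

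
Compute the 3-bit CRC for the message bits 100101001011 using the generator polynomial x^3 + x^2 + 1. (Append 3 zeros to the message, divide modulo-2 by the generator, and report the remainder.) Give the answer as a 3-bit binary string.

110

Append 3 zeros: 100101001011000. Divide by 1101 (XOR where the leading bit is 1):
  pos 0: 1001 XOR 1101 = 0100
  pos 1: 1000 XOR 1101 = 0101
  pos 2: 1011 XOR 1101 = 0110
  pos 3: 1100 XOR 1101 = 0001
  pos 6: 1010 XOR 1101 = 0111
  pos 7: 1111 XOR 1101 = 0010
  pos 9: 1010 XOR 1101 = 0111
  pos 10: 1110 XOR 1101 = 0011
Remainder (last 3 bits) = 110. This is the CRC / FCS.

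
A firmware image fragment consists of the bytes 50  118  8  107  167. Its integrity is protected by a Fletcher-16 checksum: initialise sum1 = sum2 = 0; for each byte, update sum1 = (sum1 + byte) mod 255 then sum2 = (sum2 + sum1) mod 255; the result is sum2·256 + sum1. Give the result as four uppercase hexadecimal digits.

6BC3

Running sums (mod 255):
  after byte 0 (50): sum1=50, sum2=50
  after byte 1 (118): sum1=168, sum2=218
  after byte 2 (8): sum1=176, sum2=139
  after byte 3 (107): sum1=28, sum2=167
  after byte 4 (167): sum1=195, sum2=107
Checksum = sum2·256 + sum1 = 107·256 + 195 = 27587 = 0x6BC3.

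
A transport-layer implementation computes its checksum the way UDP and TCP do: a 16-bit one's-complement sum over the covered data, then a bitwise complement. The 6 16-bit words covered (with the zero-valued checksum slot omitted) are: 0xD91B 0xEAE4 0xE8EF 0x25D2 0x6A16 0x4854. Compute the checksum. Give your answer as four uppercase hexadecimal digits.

7AD2

One's-complement addition (fold any carry out of bit 15 back into bit 0):
  0xD91B + 0xEAE4 = 0x1C3FF → wrap carry → 0xC400
  0xC400 + 0xE8EF = 0x1ACEF → wrap carry → 0xACF0
  0xACF0 + 0x25D2 = 0x0D2C2
  0xD2C2 + 0x6A16 = 0x13CD8 → wrap carry → 0x3CD9
  0x3CD9 + 0x4854 = 0x0852D
One's-complement sum = 0x852D.
Checksum = ~0x852D & 0xFFFF = 0x7AD2.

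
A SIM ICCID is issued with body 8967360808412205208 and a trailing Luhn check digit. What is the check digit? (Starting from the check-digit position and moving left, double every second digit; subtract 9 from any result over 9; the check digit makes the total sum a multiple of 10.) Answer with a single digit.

Partial digits right→left: 8 0 2 5 0 2 2 1 4 8 0 8 0 6 3 7 6 9 8
Double every second digit counting from the check-digit position (so the 1st, 3rd, 5th, ... of the partial from the right).
  doubled (with −9 where >9): 7 4 0 4 8 0 0 6 3 7 → sum 39
  kept as-is: 0 5 2 1 8 8 6 7 9 → sum 46
Total = 39 + 46 = 85.
Check digit = (10 − (85 mod 10)) mod 10 = 5.

5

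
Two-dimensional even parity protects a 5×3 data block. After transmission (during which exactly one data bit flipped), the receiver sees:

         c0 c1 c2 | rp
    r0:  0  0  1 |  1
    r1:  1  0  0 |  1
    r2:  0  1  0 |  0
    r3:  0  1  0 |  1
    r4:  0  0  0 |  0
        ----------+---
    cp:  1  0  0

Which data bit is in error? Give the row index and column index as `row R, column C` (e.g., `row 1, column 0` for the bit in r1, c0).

row 2, column 2

Recompute each row's even parity and compare to rp:
  r0: data parity 1, sent rp 1 → ok
  r1: data parity 1, sent rp 1 → ok
  r2: data parity 1, sent rp 0 → mismatch
  r3: data parity 1, sent rp 1 → ok
  r4: data parity 0, sent rp 0 → ok
Recompute each column's even parity and compare to cp:
  c0: data parity 1, sent cp 1 → ok
  c1: data parity 0, sent cp 0 → ok
  c2: data parity 1, sent cp 0 → mismatch
Exactly one row (r2) and one column (c2) fail → the flipped bit is at their intersection.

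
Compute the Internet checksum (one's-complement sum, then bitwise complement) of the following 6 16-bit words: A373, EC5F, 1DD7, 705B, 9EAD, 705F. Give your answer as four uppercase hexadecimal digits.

One's-complement addition (fold any carry out of bit 15 back into bit 0):
  0xA373 + 0xEC5F = 0x18FD2 → wrap carry → 0x8FD3
  0x8FD3 + 0x1DD7 = 0x0ADAA
  0xADAA + 0x705B = 0x11E05 → wrap carry → 0x1E06
  0x1E06 + 0x9EAD = 0x0BCB3
  0xBCB3 + 0x705F = 0x12D12 → wrap carry → 0x2D13
One's-complement sum = 0x2D13.
Checksum = ~0x2D13 & 0xFFFF = 0xD2EC.

D2EC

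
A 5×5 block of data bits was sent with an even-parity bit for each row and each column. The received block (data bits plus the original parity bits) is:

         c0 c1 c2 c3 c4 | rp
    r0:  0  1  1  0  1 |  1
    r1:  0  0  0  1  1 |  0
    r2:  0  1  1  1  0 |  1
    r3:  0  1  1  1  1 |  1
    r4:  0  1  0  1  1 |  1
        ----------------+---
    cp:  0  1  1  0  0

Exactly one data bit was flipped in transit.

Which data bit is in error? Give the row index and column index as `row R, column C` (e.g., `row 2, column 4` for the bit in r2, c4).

Recompute each row's even parity and compare to rp:
  r0: data parity 1, sent rp 1 → ok
  r1: data parity 0, sent rp 0 → ok
  r2: data parity 1, sent rp 1 → ok
  r3: data parity 0, sent rp 1 → mismatch
  r4: data parity 1, sent rp 1 → ok
Recompute each column's even parity and compare to cp:
  c0: data parity 0, sent cp 0 → ok
  c1: data parity 0, sent cp 1 → mismatch
  c2: data parity 1, sent cp 1 → ok
  c3: data parity 0, sent cp 0 → ok
  c4: data parity 0, sent cp 0 → ok
Exactly one row (r3) and one column (c1) fail → the flipped bit is at their intersection.

row 3, column 1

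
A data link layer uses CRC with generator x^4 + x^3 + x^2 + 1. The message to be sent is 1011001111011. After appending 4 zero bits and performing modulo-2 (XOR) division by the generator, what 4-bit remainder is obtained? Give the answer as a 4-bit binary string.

Append 4 zeros: 10110011110110000. Divide by 11101 (XOR where the leading bit is 1):
  pos 0: 10110 XOR 11101 = 01011
  pos 1: 10110 XOR 11101 = 01011
  pos 2: 10111 XOR 11101 = 01010
  pos 3: 10101 XOR 11101 = 01000
  pos 4: 10001 XOR 11101 = 01100
  pos 5: 11001 XOR 11101 = 00100
  pos 7: 10001 XOR 11101 = 01100
  pos 8: 11001 XOR 11101 = 00100
  pos 10: 10000 XOR 11101 = 01101
  pos 11: 11010 XOR 11101 = 00111
Remainder (last 4 bits) = 1110. This is the CRC / FCS.

1110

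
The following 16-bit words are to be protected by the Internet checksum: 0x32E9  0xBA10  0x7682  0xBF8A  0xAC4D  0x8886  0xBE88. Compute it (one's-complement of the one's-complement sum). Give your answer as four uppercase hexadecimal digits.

E99B

One's-complement addition (fold any carry out of bit 15 back into bit 0):
  0x32E9 + 0xBA10 = 0x0ECF9
  0xECF9 + 0x7682 = 0x1637B → wrap carry → 0x637C
  0x637C + 0xBF8A = 0x12306 → wrap carry → 0x2307
  0x2307 + 0xAC4D = 0x0CF54
  0xCF54 + 0x8886 = 0x157DA → wrap carry → 0x57DB
  0x57DB + 0xBE88 = 0x11663 → wrap carry → 0x1664
One's-complement sum = 0x1664.
Checksum = ~0x1664 & 0xFFFF = 0xE99B.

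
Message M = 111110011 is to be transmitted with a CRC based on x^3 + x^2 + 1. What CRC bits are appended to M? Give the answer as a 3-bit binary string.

111

Append 3 zeros: 111110011000. Divide by 1101 (XOR where the leading bit is 1):
  pos 0: 1111 XOR 1101 = 0010
  pos 2: 1010 XOR 1101 = 0111
  pos 3: 1110 XOR 1101 = 0011
  pos 5: 1111 XOR 1101 = 0010
  pos 7: 1000 XOR 1101 = 0101
  pos 8: 1010 XOR 1101 = 0111
Remainder (last 3 bits) = 111. This is the CRC / FCS.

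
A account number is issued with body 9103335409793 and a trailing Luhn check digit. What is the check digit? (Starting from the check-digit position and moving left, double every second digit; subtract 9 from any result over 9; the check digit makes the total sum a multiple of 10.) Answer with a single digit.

Partial digits right→left: 3 9 7 9 0 4 5 3 3 3 0 1 9
Double every second digit counting from the check-digit position (so the 1st, 3rd, 5th, ... of the partial from the right).
  doubled (with −9 where >9): 6 5 0 1 6 0 9 → sum 27
  kept as-is: 9 9 4 3 3 1 → sum 29
Total = 27 + 29 = 56.
Check digit = (10 − (56 mod 10)) mod 10 = 4.

4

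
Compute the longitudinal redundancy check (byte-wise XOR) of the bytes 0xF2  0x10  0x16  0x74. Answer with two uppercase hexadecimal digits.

80

XOR the bytes together:
  start with 0xF2
  0xF2 ⊕ 0x10 = 0xE2
  0xE2 ⊕ 0x16 = 0xF4
  0xF4 ⊕ 0x74 = 0x80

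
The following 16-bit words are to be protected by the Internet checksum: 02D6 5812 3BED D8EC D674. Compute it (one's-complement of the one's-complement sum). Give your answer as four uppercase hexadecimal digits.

One's-complement addition (fold any carry out of bit 15 back into bit 0):
  0x02D6 + 0x5812 = 0x05AE8
  0x5AE8 + 0x3BED = 0x096D5
  0x96D5 + 0xD8EC = 0x16FC1 → wrap carry → 0x6FC2
  0x6FC2 + 0xD674 = 0x14636 → wrap carry → 0x4637
One's-complement sum = 0x4637.
Checksum = ~0x4637 & 0xFFFF = 0xB9C8.

B9C8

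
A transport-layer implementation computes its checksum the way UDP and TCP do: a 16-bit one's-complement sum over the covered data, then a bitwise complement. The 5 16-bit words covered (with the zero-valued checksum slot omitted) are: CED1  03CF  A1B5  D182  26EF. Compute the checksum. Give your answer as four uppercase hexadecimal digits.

One's-complement addition (fold any carry out of bit 15 back into bit 0):
  0xCED1 + 0x03CF = 0x0D2A0
  0xD2A0 + 0xA1B5 = 0x17455 → wrap carry → 0x7456
  0x7456 + 0xD182 = 0x145D8 → wrap carry → 0x45D9
  0x45D9 + 0x26EF = 0x06CC8
One's-complement sum = 0x6CC8.
Checksum = ~0x6CC8 & 0xFFFF = 0x9337.

9337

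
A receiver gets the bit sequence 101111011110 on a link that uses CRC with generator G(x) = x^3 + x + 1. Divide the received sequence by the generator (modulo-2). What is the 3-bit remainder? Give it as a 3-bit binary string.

Modulo-2 division of 101111011110 by 1011:
  pos 0: 1011 XOR 1011 = 0000
  pos 4: 1101 XOR 1011 = 0110
  pos 5: 1101 XOR 1011 = 0110
  pos 6: 1101 XOR 1011 = 0110
  pos 7: 1101 XOR 1011 = 0110
  pos 8: 1100 XOR 1011 = 0111
Remainder = 111 (nonzero — an error is detected).

111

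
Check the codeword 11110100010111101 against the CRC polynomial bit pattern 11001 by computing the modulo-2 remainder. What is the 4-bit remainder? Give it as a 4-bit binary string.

Modulo-2 division of 11110100010111101 by 11001:
  pos 0: 11110 XOR 11001 = 00111
  pos 2: 11110 XOR 11001 = 00111
  pos 4: 11100 XOR 11001 = 00101
  pos 6: 10110 XOR 11001 = 01111
  pos 7: 11111 XOR 11001 = 00110
  pos 9: 11011 XOR 11001 = 00010
  pos 12: 10101 XOR 11001 = 01100
Remainder = 1100 (nonzero — an error is detected).

1100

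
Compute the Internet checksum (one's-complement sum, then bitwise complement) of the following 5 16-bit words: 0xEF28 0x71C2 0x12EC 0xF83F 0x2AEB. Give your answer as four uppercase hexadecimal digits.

68FD

One's-complement addition (fold any carry out of bit 15 back into bit 0):
  0xEF28 + 0x71C2 = 0x160EA → wrap carry → 0x60EB
  0x60EB + 0x12EC = 0x073D7
  0x73D7 + 0xF83F = 0x16C16 → wrap carry → 0x6C17
  0x6C17 + 0x2AEB = 0x09702
One's-complement sum = 0x9702.
Checksum = ~0x9702 & 0xFFFF = 0x68FD.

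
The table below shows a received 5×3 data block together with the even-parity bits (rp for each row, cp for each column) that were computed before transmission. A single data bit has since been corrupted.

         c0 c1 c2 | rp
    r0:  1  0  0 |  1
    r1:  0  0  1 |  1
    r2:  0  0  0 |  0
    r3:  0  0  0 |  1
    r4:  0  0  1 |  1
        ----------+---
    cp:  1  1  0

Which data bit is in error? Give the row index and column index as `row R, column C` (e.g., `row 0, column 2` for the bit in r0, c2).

Recompute each row's even parity and compare to rp:
  r0: data parity 1, sent rp 1 → ok
  r1: data parity 1, sent rp 1 → ok
  r2: data parity 0, sent rp 0 → ok
  r3: data parity 0, sent rp 1 → mismatch
  r4: data parity 1, sent rp 1 → ok
Recompute each column's even parity and compare to cp:
  c0: data parity 1, sent cp 1 → ok
  c1: data parity 0, sent cp 1 → mismatch
  c2: data parity 0, sent cp 0 → ok
Exactly one row (r3) and one column (c1) fail → the flipped bit is at their intersection.

row 3, column 1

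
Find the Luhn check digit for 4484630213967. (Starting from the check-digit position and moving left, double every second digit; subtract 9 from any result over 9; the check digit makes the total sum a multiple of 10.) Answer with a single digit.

Partial digits right→left: 7 6 9 3 1 2 0 3 6 4 8 4 4
Double every second digit counting from the check-digit position (so the 1st, 3rd, 5th, ... of the partial from the right).
  doubled (with −9 where >9): 5 9 2 0 3 7 8 → sum 34
  kept as-is: 6 3 2 3 4 4 → sum 22
Total = 34 + 22 = 56.
Check digit = (10 − (56 mod 10)) mod 10 = 4.

4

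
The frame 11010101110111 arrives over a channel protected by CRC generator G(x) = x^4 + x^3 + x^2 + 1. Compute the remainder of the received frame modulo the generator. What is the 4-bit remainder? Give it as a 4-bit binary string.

0000

Modulo-2 division of 11010101110111 by 11101:
  pos 0: 11010 XOR 11101 = 00111
  pos 2: 11110 XOR 11101 = 00011
  pos 5: 11111 XOR 11101 = 00010
  pos 8: 10011 XOR 11101 = 01110
  pos 9: 11101 XOR 11101 = 00000
Remainder = 0000 (zero — the frame passes the CRC check).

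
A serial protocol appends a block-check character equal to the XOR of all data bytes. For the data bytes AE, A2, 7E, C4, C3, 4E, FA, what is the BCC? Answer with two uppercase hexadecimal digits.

XOR the bytes together:
  start with 0xAE
  0xAE ⊕ 0xA2 = 0x0C
  0x0C ⊕ 0x7E = 0x72
  0x72 ⊕ 0xC4 = 0xB6
  0xB6 ⊕ 0xC3 = 0x75
  0x75 ⊕ 0x4E = 0x3B
  0x3B ⊕ 0xFA = 0xC1

C1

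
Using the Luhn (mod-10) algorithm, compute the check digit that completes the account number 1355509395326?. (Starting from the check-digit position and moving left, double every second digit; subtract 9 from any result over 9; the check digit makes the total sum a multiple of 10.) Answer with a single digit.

1

Partial digits right→left: 6 2 3 5 9 3 9 0 5 5 5 3 1
Double every second digit counting from the check-digit position (so the 1st, 3rd, 5th, ... of the partial from the right).
  doubled (with −9 where >9): 3 6 9 9 1 1 2 → sum 31
  kept as-is: 2 5 3 0 5 3 → sum 18
Total = 31 + 18 = 49.
Check digit = (10 − (49 mod 10)) mod 10 = 1.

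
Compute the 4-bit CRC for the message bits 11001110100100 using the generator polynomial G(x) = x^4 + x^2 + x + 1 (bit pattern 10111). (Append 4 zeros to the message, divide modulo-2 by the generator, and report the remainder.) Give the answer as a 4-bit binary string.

0001

Append 4 zeros: 110011101001000000. Divide by 10111 (XOR where the leading bit is 1):
  pos 0: 11001 XOR 10111 = 01110
  pos 1: 11101 XOR 10111 = 01010
  pos 2: 10101 XOR 10111 = 00010
  pos 5: 10010 XOR 10111 = 00101
  pos 7: 10101 XOR 10111 = 00010
  pos 10: 10000 XOR 10111 = 00111
  pos 12: 11100 XOR 10111 = 01011
  pos 13: 10110 XOR 10111 = 00001
Remainder (last 4 bits) = 0001. This is the CRC / FCS.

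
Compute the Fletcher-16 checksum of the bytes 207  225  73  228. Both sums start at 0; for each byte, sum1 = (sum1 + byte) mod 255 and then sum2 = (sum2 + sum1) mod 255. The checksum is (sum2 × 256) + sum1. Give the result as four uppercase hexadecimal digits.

Running sums (mod 255):
  after byte 0 (207): sum1=207, sum2=207
  after byte 1 (225): sum1=177, sum2=129
  after byte 2 (73): sum1=250, sum2=124
  after byte 3 (228): sum1=223, sum2=92
Checksum = sum2·256 + sum1 = 92·256 + 223 = 23775 = 0x5CDF.

5CDF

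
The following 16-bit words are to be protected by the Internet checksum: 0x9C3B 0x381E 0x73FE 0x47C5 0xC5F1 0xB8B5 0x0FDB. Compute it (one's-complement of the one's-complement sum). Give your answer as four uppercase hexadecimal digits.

E15F

One's-complement addition (fold any carry out of bit 15 back into bit 0):
  0x9C3B + 0x381E = 0x0D459
  0xD459 + 0x73FE = 0x14857 → wrap carry → 0x4858
  0x4858 + 0x47C5 = 0x0901D
  0x901D + 0xC5F1 = 0x1560E → wrap carry → 0x560F
  0x560F + 0xB8B5 = 0x10EC4 → wrap carry → 0x0EC5
  0x0EC5 + 0x0FDB = 0x01EA0
One's-complement sum = 0x1EA0.
Checksum = ~0x1EA0 & 0xFFFF = 0xE15F.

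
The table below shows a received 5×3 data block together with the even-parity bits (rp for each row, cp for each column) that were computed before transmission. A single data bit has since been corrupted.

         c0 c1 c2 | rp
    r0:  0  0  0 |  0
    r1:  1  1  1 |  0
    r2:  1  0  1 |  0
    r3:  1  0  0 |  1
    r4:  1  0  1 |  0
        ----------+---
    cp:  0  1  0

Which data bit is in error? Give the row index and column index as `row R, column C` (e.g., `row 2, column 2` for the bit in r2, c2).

Recompute each row's even parity and compare to rp:
  r0: data parity 0, sent rp 0 → ok
  r1: data parity 1, sent rp 0 → mismatch
  r2: data parity 0, sent rp 0 → ok
  r3: data parity 1, sent rp 1 → ok
  r4: data parity 0, sent rp 0 → ok
Recompute each column's even parity and compare to cp:
  c0: data parity 0, sent cp 0 → ok
  c1: data parity 1, sent cp 1 → ok
  c2: data parity 1, sent cp 0 → mismatch
Exactly one row (r1) and one column (c2) fail → the flipped bit is at their intersection.

row 1, column 2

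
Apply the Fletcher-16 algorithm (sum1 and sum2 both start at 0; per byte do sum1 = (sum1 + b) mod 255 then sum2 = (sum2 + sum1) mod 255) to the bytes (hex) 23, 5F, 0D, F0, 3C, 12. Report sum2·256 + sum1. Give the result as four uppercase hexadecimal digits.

41CE

Running sums (mod 255):
  after byte 0 (23): sum1=35, sum2=35
  after byte 1 (5F): sum1=130, sum2=165
  after byte 2 (0D): sum1=143, sum2=53
  after byte 3 (F0): sum1=128, sum2=181
  after byte 4 (3C): sum1=188, sum2=114
  after byte 5 (12): sum1=206, sum2=65
Checksum = sum2·256 + sum1 = 65·256 + 206 = 16846 = 0x41CE.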